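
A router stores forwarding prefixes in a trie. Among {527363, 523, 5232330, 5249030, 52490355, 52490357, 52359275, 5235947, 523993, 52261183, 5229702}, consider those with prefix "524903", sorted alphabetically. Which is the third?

52490357

Filter for "524903…" and sort: "5249030", "52490355", "52490357"
Position 3: 52490357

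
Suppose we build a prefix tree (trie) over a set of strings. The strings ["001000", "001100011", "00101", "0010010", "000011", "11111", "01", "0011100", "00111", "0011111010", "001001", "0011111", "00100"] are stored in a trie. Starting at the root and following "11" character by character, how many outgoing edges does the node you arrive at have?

1

Follow the path "11" to its node, then look at its outgoing edges.
Distinct next characters after "11": 1.
That node has 1 child edge.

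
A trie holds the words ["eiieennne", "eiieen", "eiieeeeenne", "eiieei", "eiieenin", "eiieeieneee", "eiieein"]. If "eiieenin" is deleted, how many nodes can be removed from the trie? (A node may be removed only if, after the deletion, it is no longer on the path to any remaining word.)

Walk "eiieenin" from the leaf back toward the root, removing each node that no remaining word uses.
The suffix "in" (2 nodes) is used only by "eiieenin"; the node for "eiieen" still has the child "n", so pruning stops there.
Nodes removed: 2

2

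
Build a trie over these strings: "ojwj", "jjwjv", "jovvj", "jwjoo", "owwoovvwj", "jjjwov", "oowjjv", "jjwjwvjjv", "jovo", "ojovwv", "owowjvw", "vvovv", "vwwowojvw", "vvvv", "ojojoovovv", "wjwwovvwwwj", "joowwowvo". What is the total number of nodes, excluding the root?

89

Count nodes per top-level branch (shared prefixes stored once):
  'j'-branch (jjjwov, jjwjv, jjwjwvjjv, joowwowvo, jovo, jovvj, jwjoo): 30 nodes
  'o'-branch (ojojoovovv, ojovwv, ojwj, oowjjv, owowjvw, owwoovvwj): 33 nodes
  'v'-branch (vvovv, vvvv, vwwowojvw): 15 nodes
  'w'-branch (wjwwovvwwwj): 11 nodes
Sum: 89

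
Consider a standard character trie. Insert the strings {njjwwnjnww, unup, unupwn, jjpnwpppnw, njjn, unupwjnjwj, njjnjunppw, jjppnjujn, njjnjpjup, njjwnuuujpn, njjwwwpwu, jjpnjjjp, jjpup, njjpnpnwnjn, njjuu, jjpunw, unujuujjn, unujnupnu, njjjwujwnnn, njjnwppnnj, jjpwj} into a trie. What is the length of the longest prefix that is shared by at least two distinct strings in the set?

Equivalently: take the maximum, over all pairs, of their longest common prefix length.
"njjnjpjup" and "njjnjunppw" agree on "njjnj" (5 characters) before diverging; nothing deeper is shared.
Longest shared-prefix length: 5

5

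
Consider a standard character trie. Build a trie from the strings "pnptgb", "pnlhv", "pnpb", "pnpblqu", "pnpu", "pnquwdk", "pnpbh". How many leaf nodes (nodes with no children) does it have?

A leaf is a node with no children — equivalently, the end of a word that is not a proper prefix of any other stored word.
Those words: "pnlhv", "pnpbh", "pnpblqu", "pnptgb", "pnpu", "pnquwdk"
Leaf count: 6

6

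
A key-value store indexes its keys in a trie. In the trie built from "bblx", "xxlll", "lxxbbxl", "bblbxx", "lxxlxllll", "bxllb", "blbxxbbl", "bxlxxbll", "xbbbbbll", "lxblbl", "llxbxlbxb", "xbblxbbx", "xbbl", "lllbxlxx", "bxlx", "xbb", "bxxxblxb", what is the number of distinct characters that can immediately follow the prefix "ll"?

2

The children of the "ll" node are the distinct next characters among strings starting with "ll".
Characters that immediately follow "ll" among the stored strings: {l, x}.
That node has 2 child edges.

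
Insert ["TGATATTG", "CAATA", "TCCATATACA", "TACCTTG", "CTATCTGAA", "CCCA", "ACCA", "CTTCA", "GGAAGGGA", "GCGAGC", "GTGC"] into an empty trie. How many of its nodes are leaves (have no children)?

A leaf is a node with no children — equivalently, the end of a word that is not a proper prefix of any other stored word.
Those words: "ACCA", "CAATA", "CCCA", "CTATCTGAA", "CTTCA", "GCGAGC", "GGAAGGGA", "GTGC", "TACCTTG", "TCCATATACA", "TGATATTG"
Leaf count: 11

11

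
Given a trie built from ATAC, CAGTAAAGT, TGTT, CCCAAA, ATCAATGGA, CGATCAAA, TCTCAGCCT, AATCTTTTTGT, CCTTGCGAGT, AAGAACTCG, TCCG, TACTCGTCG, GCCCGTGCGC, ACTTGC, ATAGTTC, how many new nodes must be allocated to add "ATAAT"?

"ATA" is already a path in the trie; the remaining "AT" must be added.
New nodes needed: |"ATAAT"| − 3 = 5 − 3 = 2.

2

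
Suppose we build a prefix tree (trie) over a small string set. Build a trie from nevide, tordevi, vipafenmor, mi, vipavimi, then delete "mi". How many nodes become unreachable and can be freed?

2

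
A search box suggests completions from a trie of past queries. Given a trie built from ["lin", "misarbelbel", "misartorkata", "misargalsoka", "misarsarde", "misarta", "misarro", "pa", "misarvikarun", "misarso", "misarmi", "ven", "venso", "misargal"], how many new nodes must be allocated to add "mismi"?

2

The longest prefix of "mismi" already in the trie is "mis" (length 3).
New nodes needed: |"mismi"| − 3 = 5 − 3 = 2.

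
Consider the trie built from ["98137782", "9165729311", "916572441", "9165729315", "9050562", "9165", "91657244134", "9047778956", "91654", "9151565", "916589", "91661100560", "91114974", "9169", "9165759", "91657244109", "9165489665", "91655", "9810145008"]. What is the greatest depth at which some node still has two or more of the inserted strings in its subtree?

Equivalently: take the maximum, over all pairs, of their longest common prefix length.
e.g. "916572441" and "91657244109" share the prefix "916572441" of length 9; no pair shares a longer one.
Longest shared-prefix length: 9

9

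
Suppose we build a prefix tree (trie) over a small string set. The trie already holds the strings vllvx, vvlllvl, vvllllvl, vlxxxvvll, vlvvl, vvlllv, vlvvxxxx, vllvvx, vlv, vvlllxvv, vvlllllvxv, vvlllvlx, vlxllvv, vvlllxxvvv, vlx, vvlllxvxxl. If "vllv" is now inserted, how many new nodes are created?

0

Every character of "vllv" already lies on an existing path (it is a prefix of some stored word).
No new nodes are needed: 0.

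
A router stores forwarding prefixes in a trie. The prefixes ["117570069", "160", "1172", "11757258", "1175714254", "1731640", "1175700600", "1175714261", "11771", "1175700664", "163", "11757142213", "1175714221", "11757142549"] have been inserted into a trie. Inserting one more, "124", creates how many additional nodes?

Walking "124" from the root, the first 1 characters ("1") follow existing edges; "2" is the first miss.
New nodes needed: |"124"| − 1 = 3 − 1 = 2.

2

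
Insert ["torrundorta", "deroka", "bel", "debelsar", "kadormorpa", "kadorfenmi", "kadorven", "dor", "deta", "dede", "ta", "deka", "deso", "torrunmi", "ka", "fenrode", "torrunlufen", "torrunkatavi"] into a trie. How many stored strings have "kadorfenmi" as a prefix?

1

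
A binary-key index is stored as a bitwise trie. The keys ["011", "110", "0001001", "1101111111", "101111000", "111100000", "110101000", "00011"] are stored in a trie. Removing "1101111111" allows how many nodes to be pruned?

6

After clearing the end-marker at "1101111111", prune upward until reaching a node still needed by another word.
The suffix "111111" (6 nodes) is used only by "1101111111"; the node for "1101" still has the child "0", so pruning stops there.
Nodes removed: 6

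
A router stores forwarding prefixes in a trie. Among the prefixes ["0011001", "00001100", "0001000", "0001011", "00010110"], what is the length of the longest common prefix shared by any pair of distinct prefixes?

Look for the deepest trie node that still has at least two words in its subtree.
e.g. "0001011" and "00010110" share the prefix "0001011" of length 7; no pair shares a longer one.
Longest shared-prefix length: 7

7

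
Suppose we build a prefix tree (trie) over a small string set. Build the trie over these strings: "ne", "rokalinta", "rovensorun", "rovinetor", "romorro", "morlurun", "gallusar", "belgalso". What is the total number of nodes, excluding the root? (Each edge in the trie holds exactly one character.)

For each word, the new-node count is its length minus the longest prefix already in the trie:
  "ne" → 2 new (n, e)
  "rokalinta" → 9 new (r, o, k, a, l, i, n, t, a)
  "rovensorun" → prefix "ro" already present; 8 new (v, e, n, s, o, r, u, n)
  "rovinetor" → prefix "rov" already present; 6 new (i, n, e, t, o, r)
  "romorro" → prefix "ro" already present; 5 new (m, o, r, r, o)
  "morlurun" → 8 new (m, o, r, l, u, r, u, n)
  "gallusar" → 8 new (g, a, l, l, u, s, a, r)
  "belgalso" → 8 new (b, e, l, g, a, l, s, o)
Total nodes = 2 + 9 + 8 + 6 + 5 + 8 + 8 + 8 = 54

54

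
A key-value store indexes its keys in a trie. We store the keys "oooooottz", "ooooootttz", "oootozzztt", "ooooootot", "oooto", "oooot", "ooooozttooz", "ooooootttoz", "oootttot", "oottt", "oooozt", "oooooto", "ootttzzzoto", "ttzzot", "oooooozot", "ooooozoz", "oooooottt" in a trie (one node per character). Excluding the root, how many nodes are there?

For each word, the new-node count is its length minus the longest prefix already in the trie:
  "oooooottz" → 9 new (o, o, o, o, o, o, t, t, z)
  "ooooootttz" → prefix "oooooott" already present; 2 new (t, z)
  "oootozzztt" → prefix "ooo" already present; 7 new (t, o, z, z, z, t, t)
  "ooooootot" → prefix "oooooot" already present; 2 new (o, t)
  "oooto" → prefix "oooto" already present; 0 new (none)
  "oooot" → prefix "oooo" already present; 1 new (t)
  "ooooozttooz" → prefix "ooooo" already present; 6 new (z, t, t, o, o, z)
  "ooooootttoz" → prefix "oooooottt" already present; 2 new (o, z)
  "oootttot" → prefix "ooot" already present; 4 new (t, t, o, t)
  "oottt" → prefix "oo" already present; 3 new (t, t, t)
  "oooozt" → prefix "oooo" already present; 2 new (z, t)
  "oooooto" → prefix "ooooo" already present; 2 new (t, o)
  "ootttzzzoto" → prefix "oottt" already present; 6 new (z, z, z, o, t, o)
  "ttzzot" → 6 new (t, t, z, z, o, t)
  "oooooozot" → prefix "oooooo" already present; 3 new (z, o, t)
  "ooooozoz" → prefix "oooooz" already present; 2 new (o, z)
  "oooooottt" → prefix "oooooottt" already present; 0 new (none)
Total nodes = 9 + 2 + 7 + 2 + 0 + 1 + 6 + 2 + 4 + 3 + 2 + 2 + 6 + 6 + 3 + 2 + 0 = 57

57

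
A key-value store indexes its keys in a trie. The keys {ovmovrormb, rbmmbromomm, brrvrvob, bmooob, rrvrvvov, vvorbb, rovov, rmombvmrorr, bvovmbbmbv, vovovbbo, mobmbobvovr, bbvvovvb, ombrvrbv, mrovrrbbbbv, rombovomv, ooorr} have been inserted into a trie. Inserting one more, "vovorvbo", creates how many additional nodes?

4

"vovo" is already a path in the trie; the remaining "rvbo" must be added.
New nodes needed: |"vovorvbo"| − 4 = 8 − 4 = 4.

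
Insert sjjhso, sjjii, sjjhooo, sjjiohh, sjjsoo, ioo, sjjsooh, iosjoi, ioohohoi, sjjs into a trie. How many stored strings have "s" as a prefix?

Traverse to the node for "s", then collect every word in that subtree.
Matches: "sjjhooo", "sjjhso", "sjjii", "sjjiohh", "sjjs", "sjjsoo", "sjjsooh"
Count: 7

7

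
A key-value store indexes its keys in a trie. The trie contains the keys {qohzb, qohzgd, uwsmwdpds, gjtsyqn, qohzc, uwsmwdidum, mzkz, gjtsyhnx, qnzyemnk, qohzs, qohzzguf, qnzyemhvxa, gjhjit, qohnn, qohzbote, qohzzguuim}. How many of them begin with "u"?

2

Traverse to the node for "u", then collect every word in that subtree.
Matches: "uwsmwdidum", "uwsmwdpds"
Count: 2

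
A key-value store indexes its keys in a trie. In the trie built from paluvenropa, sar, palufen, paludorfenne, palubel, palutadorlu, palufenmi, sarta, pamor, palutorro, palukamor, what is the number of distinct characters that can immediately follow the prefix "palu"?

6

Walk "palu" from the root, arriving at one node.
Distinct next characters after "palu": b, d, f, k, t, v.
That node has 6 child edges.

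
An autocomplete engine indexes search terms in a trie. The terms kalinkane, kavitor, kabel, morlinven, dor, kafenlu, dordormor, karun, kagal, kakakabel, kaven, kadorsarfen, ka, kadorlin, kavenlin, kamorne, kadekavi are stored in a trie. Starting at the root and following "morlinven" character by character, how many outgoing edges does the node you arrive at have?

Walk "morlinven" from the root, arriving at one node.
No stored string extends past "morlinven".
That node has 0 child edges.

0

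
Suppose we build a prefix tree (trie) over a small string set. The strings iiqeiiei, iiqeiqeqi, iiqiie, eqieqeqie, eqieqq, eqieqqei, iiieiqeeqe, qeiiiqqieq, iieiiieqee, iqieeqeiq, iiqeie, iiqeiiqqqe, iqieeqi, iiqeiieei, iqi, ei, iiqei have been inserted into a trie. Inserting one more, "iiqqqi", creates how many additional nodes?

The longest prefix of "iiqqqi" already in the trie is "iiq" (length 3).
So 6 − 3 = 3 new nodes.

3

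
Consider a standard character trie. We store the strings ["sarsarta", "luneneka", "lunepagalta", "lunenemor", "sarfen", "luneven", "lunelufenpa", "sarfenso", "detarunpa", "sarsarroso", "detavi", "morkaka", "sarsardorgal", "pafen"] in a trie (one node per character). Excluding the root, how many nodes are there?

For each word, the new-node count is its length minus the longest prefix already in the trie:
  "sarsarta" → 8 new (s, a, r, s, a, r, t, a)
  "luneneka" → 8 new (l, u, n, e, n, e, k, a)
  "lunepagalta" → prefix "lune" already present; 7 new (p, a, g, a, l, t, a)
  "lunenemor" → prefix "lunene" already present; 3 new (m, o, r)
  "sarfen" → prefix "sar" already present; 3 new (f, e, n)
  "luneven" → prefix "lune" already present; 3 new (v, e, n)
  "lunelufenpa" → prefix "lune" already present; 7 new (l, u, f, e, n, p, a)
  "sarfenso" → prefix "sarfen" already present; 2 new (s, o)
  "detarunpa" → 9 new (d, e, t, a, r, u, n, p, a)
  "sarsarroso" → prefix "sarsar" already present; 4 new (r, o, s, o)
  "detavi" → prefix "deta" already present; 2 new (v, i)
  "morkaka" → 7 new (m, o, r, k, a, k, a)
  "sarsardorgal" → prefix "sarsar" already present; 6 new (d, o, r, g, a, l)
  "pafen" → 5 new (p, a, f, e, n)
Total nodes = 8 + 8 + 7 + 3 + 3 + 3 + 7 + 2 + 9 + 4 + 2 + 7 + 6 + 5 = 74

74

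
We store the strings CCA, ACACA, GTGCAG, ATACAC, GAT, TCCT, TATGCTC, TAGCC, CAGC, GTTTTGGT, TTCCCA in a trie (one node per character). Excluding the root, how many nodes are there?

48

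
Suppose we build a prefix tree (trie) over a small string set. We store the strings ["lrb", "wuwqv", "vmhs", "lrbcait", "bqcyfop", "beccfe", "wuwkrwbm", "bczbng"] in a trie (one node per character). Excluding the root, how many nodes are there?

Count nodes per top-level branch (shared prefixes stored once):
  'b'-branch (bczbng, beccfe, bqcyfop): 17 nodes
  'l'-branch (lrb, lrbcait): 7 nodes
  'v'-branch (vmhs): 4 nodes
  'w'-branch (wuwkrwbm, wuwqv): 10 nodes
Sum: 38

38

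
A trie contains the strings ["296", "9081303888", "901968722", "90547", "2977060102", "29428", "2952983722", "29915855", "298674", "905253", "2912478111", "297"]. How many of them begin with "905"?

Walk to "905"; the words in its subtree are exactly those with that prefix.
Matches: "905253", "90547"
Count: 2

2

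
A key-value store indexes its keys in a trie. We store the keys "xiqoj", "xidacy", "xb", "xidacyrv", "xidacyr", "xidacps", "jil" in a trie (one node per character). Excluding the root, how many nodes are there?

Insert word by word; a character creates a node only if that edge doesn't already exist:
  "xiqoj" → 5 new (x, i, q, o, j)
  "xidacy" → prefix "xi" already present; 4 new (d, a, c, y)
  "xb" → prefix "x" already present; 1 new (b)
  "xidacyrv" → prefix "xidacy" already present; 2 new (r, v)
  "xidacyr" → prefix "xidacyr" already present; 0 new (none)
  "xidacps" → prefix "xidac" already present; 2 new (p, s)
  "jil" → 3 new (j, i, l)
Total nodes = 5 + 4 + 1 + 2 + 0 + 2 + 3 = 17

17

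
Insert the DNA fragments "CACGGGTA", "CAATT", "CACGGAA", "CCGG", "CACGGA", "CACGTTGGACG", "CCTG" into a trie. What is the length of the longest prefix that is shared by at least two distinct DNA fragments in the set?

6

Equivalently: take the maximum, over all pairs, of their longest common prefix length.
"CACGGA" and "CACGGAA" agree on "CACGGA" (6 characters) before diverging; nothing deeper is shared.
Longest shared-prefix length: 6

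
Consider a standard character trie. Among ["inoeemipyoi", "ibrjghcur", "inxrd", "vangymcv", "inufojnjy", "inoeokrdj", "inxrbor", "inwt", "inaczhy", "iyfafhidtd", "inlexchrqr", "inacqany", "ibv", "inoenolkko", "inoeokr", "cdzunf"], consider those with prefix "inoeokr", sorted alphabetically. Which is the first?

inoeokr

Filter for "inoeokr…" and sort: "inoeokr", "inoeokrdj"
Position 1: inoeokr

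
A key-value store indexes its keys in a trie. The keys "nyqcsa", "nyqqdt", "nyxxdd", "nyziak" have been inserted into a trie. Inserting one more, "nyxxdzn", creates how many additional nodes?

2

The longest prefix of "nyxxdzn" already in the trie is "nyxxd" (length 5).
New nodes needed: |"nyxxdzn"| − 5 = 7 − 5 = 2.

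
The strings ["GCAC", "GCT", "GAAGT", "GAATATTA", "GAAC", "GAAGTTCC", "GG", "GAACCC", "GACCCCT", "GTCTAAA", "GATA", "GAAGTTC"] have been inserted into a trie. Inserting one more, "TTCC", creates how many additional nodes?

4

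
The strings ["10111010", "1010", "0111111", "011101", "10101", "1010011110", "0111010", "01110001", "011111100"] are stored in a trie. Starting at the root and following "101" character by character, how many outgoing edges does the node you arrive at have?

Walk "101" from the root, arriving at one node.
Characters that immediately follow "101" among the stored strings: {0, 1}.
That node has 2 child edges.

2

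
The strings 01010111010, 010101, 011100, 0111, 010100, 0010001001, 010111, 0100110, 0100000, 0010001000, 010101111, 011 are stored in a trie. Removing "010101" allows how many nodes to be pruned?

0

After clearing the end-marker at "010101", prune upward until reaching a node still needed by another word.
Every node on "010101" is still needed (e.g. by "01010111010"), so nothing is freed.
Nodes removed: 0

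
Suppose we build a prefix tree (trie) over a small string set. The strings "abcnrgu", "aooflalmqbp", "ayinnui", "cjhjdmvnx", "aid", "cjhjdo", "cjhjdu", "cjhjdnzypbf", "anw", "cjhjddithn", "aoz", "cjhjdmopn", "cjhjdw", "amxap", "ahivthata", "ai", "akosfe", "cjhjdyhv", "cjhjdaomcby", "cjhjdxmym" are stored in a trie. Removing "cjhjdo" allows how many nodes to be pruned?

A node on "cjhjdo"'s path can go only if nothing else ends at it or branches off below it.
The suffix "o" (1 node) is used only by "cjhjdo"; the node for "cjhjd" still has the child "m", so pruning stops there.
Nodes removed: 1

1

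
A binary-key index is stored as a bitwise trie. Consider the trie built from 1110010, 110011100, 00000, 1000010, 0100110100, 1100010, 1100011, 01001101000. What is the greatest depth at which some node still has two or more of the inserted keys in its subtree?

Equivalently: take the maximum, over all pairs, of their longest common prefix length.
"0100110100" and "01001101000" agree on "0100110100" (10 characters) before diverging; nothing deeper is shared.
Longest shared-prefix length: 10

10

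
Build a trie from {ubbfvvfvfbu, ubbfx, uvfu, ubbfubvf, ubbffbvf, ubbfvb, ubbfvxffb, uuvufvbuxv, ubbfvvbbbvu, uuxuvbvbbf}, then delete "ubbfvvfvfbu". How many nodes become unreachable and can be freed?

5

A node on "ubbfvvfvfbu"'s path can go only if nothing else ends at it or branches off below it.
The suffix "fvfbu" (5 nodes) is used only by "ubbfvvfvfbu"; the node for "ubbfvv" still has the child "b", so pruning stops there.
Nodes removed: 5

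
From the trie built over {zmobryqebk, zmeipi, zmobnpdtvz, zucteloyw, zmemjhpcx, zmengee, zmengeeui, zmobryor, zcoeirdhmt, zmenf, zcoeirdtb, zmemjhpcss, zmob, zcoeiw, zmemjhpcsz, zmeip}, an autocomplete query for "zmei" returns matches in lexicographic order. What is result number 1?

zmeip

Words with prefix "zmei", in lexicographic order: "zmeip", "zmeipi"
The 1st is zmeip.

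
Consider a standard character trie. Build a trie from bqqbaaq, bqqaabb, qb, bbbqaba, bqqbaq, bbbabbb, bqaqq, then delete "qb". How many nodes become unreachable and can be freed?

Walk "qb" from the leaf back toward the root, removing each node that no remaining word uses.
No other word shares any prefix with "qb", so all 2 of its nodes go.
Nodes removed: 2

2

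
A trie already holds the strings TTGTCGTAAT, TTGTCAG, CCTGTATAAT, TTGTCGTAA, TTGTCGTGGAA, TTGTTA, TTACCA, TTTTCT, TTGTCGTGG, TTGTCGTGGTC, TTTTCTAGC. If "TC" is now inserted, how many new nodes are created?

Walking "TC" from the root, the first 1 characters ("T") follow existing edges; "C" is the first miss.
Each of the 1 remaining characters creates one node.

1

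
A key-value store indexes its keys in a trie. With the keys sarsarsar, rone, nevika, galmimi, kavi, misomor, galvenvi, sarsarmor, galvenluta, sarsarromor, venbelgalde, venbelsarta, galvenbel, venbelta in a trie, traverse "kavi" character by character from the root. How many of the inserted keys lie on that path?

1

Check each prefix of "kavi" against the stored set — each match is an end-marker on the path.
Prefixes of the query that are stored words: "kavi"
Count: 1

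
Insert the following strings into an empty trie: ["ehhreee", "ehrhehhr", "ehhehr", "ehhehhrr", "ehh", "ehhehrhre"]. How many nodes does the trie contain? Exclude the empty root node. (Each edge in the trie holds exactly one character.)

22

Count nodes per top-level branch (shared prefixes stored once):
  'e'-branch (ehh, ehhehhrr, ehhehr, ehhehrhre, ehhreee, ehrhehhr): 22 nodes
Sum: 22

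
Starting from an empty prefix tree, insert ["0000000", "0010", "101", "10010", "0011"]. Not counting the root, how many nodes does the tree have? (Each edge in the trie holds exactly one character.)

16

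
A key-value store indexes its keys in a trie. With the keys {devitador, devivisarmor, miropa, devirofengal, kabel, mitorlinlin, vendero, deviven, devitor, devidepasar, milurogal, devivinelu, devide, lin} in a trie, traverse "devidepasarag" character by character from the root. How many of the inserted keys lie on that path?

2

Check each prefix of "devidepasarag" against the stored set — each match is an end-marker on the path.
Prefixes of the query that are stored words: "devide", "devidepasar"
Count: 2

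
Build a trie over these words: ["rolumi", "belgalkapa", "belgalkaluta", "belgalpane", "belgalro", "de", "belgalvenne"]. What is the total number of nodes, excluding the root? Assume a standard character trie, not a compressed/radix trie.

33

Count nodes per top-level branch (shared prefixes stored once):
  'b'-branch (belgalkaluta, belgalkapa, belgalpane, belgalro, belgalvenne): 25 nodes
  'd'-branch (de): 2 nodes
  'r'-branch (rolumi): 6 nodes
Sum: 33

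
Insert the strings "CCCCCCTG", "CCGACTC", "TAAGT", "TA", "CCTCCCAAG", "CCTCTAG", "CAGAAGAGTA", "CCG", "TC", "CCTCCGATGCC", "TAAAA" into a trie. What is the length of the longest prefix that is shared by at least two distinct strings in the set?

5

Look for the deepest trie node that still has at least two words in its subtree.
"CCTCCCAAG" and "CCTCCGATGCC" agree on "CCTCC" (5 characters) before diverging; nothing deeper is shared.
Longest shared-prefix length: 5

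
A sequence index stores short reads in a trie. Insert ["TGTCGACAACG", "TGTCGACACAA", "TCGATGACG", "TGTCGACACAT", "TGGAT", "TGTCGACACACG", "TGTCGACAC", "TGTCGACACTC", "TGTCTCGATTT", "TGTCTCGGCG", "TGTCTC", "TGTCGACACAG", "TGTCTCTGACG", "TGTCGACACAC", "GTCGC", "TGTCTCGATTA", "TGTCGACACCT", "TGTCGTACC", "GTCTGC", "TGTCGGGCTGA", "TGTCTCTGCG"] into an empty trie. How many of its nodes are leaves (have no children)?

A leaf is a node with no children — equivalently, the end of a word that is not a proper prefix of any other stored word.
Those words: "GTCGC", "GTCTGC", "TCGATGACG", "TGGAT", "TGTCGACAACG", "TGTCGACACAA", "TGTCGACACACG", "TGTCGACACAG", "TGTCGACACAT", "TGTCGACACCT", "TGTCGACACTC", "TGTCGGGCTGA", "TGTCGTACC", "TGTCTCGATTA", "TGTCTCGATTT", "TGTCTCGGCG", "TGTCTCTGACG", "TGTCTCTGCG"
Leaf count: 18

18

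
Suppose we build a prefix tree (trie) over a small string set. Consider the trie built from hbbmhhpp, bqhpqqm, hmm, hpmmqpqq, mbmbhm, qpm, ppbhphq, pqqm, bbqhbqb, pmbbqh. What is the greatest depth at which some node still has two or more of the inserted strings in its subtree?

Equivalently: take the maximum, over all pairs, of their longest common prefix length.
"bbqhbqb" and "bqhpqqm" agree on "b" (1 characters) before diverging; nothing deeper is shared.
Longest shared-prefix length: 1

1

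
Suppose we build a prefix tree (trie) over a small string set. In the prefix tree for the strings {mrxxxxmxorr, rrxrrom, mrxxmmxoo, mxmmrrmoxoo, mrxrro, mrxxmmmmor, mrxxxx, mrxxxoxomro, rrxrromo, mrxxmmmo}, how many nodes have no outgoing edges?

A leaf is a node with no children — equivalently, the end of a word that is not a proper prefix of any other stored word.
Those words: "mrxrro", "mrxxmmmmor", "mrxxmmmo", "mrxxmmxoo", "mrxxxoxomro", "mrxxxxmxorr", "mxmmrrmoxoo", "rrxrromo"
Leaf count: 8

8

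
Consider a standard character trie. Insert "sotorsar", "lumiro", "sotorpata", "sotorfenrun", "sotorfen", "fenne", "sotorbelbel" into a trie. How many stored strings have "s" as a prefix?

Filter for entries beginning with "s":
Matches: "sotorbelbel", "sotorfen", "sotorfenrun", "sotorpata", "sotorsar"
Count: 5

5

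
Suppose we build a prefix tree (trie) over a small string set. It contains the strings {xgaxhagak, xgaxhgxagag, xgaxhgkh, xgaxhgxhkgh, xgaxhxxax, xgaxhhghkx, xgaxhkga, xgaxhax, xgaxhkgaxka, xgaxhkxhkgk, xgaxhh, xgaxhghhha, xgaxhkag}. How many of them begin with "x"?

13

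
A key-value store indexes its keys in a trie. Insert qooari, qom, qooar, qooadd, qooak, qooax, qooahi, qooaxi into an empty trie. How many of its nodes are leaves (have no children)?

Leaves are exactly the stored words that no other stored word extends.
Those words: "qom", "qooadd", "qooahi", "qooak", "qooari", "qooaxi"
Leaf count: 6

6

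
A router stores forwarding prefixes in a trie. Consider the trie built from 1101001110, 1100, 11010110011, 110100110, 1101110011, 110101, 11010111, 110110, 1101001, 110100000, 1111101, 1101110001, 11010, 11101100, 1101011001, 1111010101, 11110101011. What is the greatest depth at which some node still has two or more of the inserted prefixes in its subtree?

10

The deepest shared node is where two words last agree before diverging.
"1101011001" and "11010110011" agree on "1101011001" (10 characters) before diverging; nothing deeper is shared.
Longest shared-prefix length: 10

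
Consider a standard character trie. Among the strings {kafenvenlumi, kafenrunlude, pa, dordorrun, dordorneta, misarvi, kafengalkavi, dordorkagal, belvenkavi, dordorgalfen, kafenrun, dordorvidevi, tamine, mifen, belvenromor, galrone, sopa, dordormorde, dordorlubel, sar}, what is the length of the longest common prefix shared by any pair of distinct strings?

Equivalently: take the maximum, over all pairs, of their longest common prefix length.
e.g. "kafenrun" and "kafenrunlude" share the prefix "kafenrun" of length 8; no pair shares a longer one.
Longest shared-prefix length: 8

8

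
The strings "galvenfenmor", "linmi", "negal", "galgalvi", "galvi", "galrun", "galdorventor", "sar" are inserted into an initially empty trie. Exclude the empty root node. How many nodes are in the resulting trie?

43

Count nodes per top-level branch (shared prefixes stored once):
  'g'-branch (galdorventor, galgalvi, galrun, galvenfenmor, galvi): 30 nodes
  'l'-branch (linmi): 5 nodes
  'n'-branch (negal): 5 nodes
  's'-branch (sar): 3 nodes
Sum: 43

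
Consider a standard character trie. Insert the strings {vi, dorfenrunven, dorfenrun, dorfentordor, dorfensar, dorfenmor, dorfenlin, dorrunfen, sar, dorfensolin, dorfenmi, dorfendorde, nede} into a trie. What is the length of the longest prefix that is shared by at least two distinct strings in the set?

Equivalently: take the maximum, over all pairs, of their longest common prefix length.
e.g. "dorfenrun" and "dorfenrunven" share the prefix "dorfenrun" of length 9; no pair shares a longer one.
Longest shared-prefix length: 9

9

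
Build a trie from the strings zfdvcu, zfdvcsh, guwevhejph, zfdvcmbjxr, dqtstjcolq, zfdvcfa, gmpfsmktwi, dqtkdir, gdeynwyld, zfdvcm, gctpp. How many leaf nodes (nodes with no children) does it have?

A leaf is a node with no children — equivalently, the end of a word that is not a proper prefix of any other stored word.
Those words: "dqtkdir", "dqtstjcolq", "gctpp", "gdeynwyld", "gmpfsmktwi", "guwevhejph", "zfdvcfa", "zfdvcmbjxr", "zfdvcsh", "zfdvcu"
Leaf count: 10

10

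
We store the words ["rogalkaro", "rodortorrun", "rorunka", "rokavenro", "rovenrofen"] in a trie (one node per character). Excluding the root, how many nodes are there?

38

For each word, the new-node count is its length minus the longest prefix already in the trie:
  "rogalkaro" → 9 new (r, o, g, a, l, k, a, r, o)
  "rodortorrun" → prefix "ro" already present; 9 new (d, o, r, t, o, r, r, u, n)
  "rorunka" → prefix "ro" already present; 5 new (r, u, n, k, a)
  "rokavenro" → prefix "ro" already present; 7 new (k, a, v, e, n, r, o)
  "rovenrofen" → prefix "ro" already present; 8 new (v, e, n, r, o, f, e, n)
Total nodes = 9 + 9 + 5 + 7 + 8 = 38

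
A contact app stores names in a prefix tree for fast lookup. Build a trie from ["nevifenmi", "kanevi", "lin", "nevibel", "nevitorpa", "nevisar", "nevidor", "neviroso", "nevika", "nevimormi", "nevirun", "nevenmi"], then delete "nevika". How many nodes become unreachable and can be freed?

2

Walk "nevika" from the leaf back toward the root, removing each node that no remaining word uses.
The suffix "ka" (2 nodes) is used only by "nevika"; the node for "nevi" still has the child "f", so pruning stops there.
Nodes removed: 2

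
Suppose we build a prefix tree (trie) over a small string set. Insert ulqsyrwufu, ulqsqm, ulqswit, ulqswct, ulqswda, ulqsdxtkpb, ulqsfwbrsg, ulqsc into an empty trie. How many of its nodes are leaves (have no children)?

8

Leaves are exactly the stored words that no other stored word extends.
Those words: "ulqsc", "ulqsdxtkpb", "ulqsfwbrsg", "ulqsqm", "ulqswct", "ulqswda", "ulqswit", "ulqsyrwufu"
Leaf count: 8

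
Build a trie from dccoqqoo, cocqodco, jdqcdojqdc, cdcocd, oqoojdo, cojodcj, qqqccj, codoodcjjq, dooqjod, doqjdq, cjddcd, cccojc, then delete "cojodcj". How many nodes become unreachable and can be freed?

Walk "cojodcj" from the leaf back toward the root, removing each node that no remaining word uses.
The suffix "jodcj" (5 nodes) is used only by "cojodcj"; the node for "co" still has the child "c", so pruning stops there.
Nodes removed: 5

5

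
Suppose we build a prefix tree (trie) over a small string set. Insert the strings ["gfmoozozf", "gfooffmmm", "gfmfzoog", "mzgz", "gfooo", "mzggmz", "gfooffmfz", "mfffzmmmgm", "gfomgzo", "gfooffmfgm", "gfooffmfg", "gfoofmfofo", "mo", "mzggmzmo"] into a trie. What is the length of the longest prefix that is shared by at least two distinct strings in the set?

9

Equivalently: take the maximum, over all pairs, of their longest common prefix length.
e.g. "gfooffmfg" and "gfooffmfgm" share the prefix "gfooffmfg" of length 9; no pair shares a longer one.
Longest shared-prefix length: 9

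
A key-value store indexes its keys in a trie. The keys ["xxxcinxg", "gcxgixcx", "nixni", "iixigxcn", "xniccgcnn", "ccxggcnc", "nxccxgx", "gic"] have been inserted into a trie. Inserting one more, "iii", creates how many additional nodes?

1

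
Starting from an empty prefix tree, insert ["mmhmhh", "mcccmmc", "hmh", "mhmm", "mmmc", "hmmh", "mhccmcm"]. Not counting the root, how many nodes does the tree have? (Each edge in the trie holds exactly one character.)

For each word, the new-node count is its length minus the longest prefix already in the trie:
  "mmhmhh" → 6 new (m, m, h, m, h, h)
  "mcccmmc" → prefix "m" already present; 6 new (c, c, c, m, m, c)
  "hmh" → 3 new (h, m, h)
  "mhmm" → prefix "m" already present; 3 new (h, m, m)
  "mmmc" → prefix "mm" already present; 2 new (m, c)
  "hmmh" → prefix "hm" already present; 2 new (m, h)
  "mhccmcm" → prefix "mh" already present; 5 new (c, c, m, c, m)
Total nodes = 6 + 6 + 3 + 3 + 2 + 2 + 5 = 27

27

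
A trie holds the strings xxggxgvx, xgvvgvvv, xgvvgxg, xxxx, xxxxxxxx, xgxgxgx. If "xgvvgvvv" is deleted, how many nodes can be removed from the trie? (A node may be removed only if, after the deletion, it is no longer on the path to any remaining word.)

3

A node on "xgvvgvvv"'s path can go only if nothing else ends at it or branches off below it.
The suffix "vvv" (3 nodes) is used only by "xgvvgvvv"; the node for "xgvvg" still has the child "x", so pruning stops there.
Nodes removed: 3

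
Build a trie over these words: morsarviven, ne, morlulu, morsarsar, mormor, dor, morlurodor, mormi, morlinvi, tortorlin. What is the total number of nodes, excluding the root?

45

For each word, the new-node count is its length minus the longest prefix already in the trie:
  "morsarviven" → 11 new (m, o, r, s, a, r, v, i, v, e, n)
  "ne" → 2 new (n, e)
  "morlulu" → prefix "mor" already present; 4 new (l, u, l, u)
  "morsarsar" → prefix "morsar" already present; 3 new (s, a, r)
  "mormor" → prefix "mor" already present; 3 new (m, o, r)
  "dor" → 3 new (d, o, r)
  "morlurodor" → prefix "morlu" already present; 5 new (r, o, d, o, r)
  "mormi" → prefix "morm" already present; 1 new (i)
  "morlinvi" → prefix "morl" already present; 4 new (i, n, v, i)
  "tortorlin" → 9 new (t, o, r, t, o, r, l, i, n)
Total nodes = 11 + 2 + 4 + 3 + 3 + 3 + 5 + 1 + 4 + 9 = 45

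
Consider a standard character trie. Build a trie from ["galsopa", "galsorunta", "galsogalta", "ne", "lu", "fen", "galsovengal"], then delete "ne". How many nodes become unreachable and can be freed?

2

A node on "ne"'s path can go only if nothing else ends at it or branches off below it.
No other word shares any prefix with "ne", so all 2 of its nodes go.
Nodes removed: 2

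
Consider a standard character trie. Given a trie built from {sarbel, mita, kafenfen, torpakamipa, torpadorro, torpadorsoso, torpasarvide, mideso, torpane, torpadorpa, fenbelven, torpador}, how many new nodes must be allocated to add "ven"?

"ven" shares no prefix with any stored word, so all 3 characters open new nodes.
3 − 0 = 3 new nodes.

3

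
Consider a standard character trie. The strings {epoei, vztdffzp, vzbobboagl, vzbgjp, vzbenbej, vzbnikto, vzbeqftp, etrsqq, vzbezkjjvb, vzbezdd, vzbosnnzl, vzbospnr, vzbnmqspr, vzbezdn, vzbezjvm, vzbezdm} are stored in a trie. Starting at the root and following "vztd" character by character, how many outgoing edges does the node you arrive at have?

Walk "vztd" from the root, arriving at one node.
Distinct next characters after "vztd": f.
That node has 1 child edge.

1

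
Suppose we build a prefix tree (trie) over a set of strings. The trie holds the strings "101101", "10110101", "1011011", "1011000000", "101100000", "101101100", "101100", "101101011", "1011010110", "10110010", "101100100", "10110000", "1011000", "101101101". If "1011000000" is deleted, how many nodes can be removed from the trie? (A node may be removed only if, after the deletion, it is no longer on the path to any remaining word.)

Walk "1011000000" from the leaf back toward the root, removing each node that no remaining word uses.
The suffix "0" (1 node) is used only by "1011000000"; "101100000" is itself a stored word, so pruning stops there.
Nodes removed: 1

1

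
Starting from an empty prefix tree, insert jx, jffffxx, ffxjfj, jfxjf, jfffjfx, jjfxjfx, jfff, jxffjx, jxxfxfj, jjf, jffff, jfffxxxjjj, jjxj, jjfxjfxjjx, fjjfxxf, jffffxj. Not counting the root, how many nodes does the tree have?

Trace insertions, counting only characters that open a new branch:
  "jx" → 2 new (j, x)
  "jffffxx" → prefix "j" already present; 6 new (f, f, f, f, x, x)
  "ffxjfj" → 6 new (f, f, x, j, f, j)
  "jfxjf" → prefix "jf" already present; 3 new (x, j, f)
  "jfffjfx" → prefix "jfff" already present; 3 new (j, f, x)
  "jjfxjfx" → prefix "j" already present; 6 new (j, f, x, j, f, x)
  "jfff" → prefix "jfff" already present; 0 new (none)
  "jxffjx" → prefix "jx" already present; 4 new (f, f, j, x)
  "jxxfxfj" → prefix "jx" already present; 5 new (x, f, x, f, j)
  "jjf" → prefix "jjf" already present; 0 new (none)
  "jffff" → prefix "jffff" already present; 0 new (none)
  "jfffxxxjjj" → prefix "jfff" already present; 6 new (x, x, x, j, j, j)
  "jjxj" → prefix "jj" already present; 2 new (x, j)
  "jjfxjfxjjx" → prefix "jjfxjfx" already present; 3 new (j, j, x)
  "fjjfxxf" → prefix "f" already present; 6 new (j, j, f, x, x, f)
  "jffffxj" → prefix "jffffx" already present; 1 new (j)
Total nodes = 2 + 6 + 6 + 3 + 3 + 6 + 0 + 4 + 5 + 0 + 0 + 6 + 2 + 3 + 6 + 1 = 53

53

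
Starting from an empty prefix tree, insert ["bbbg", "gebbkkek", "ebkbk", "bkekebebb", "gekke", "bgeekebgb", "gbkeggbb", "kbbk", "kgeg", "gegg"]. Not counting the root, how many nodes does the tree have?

Count nodes per top-level branch (shared prefixes stored once):
  'b'-branch (bbbg, bgeekebgb, bkekebebb): 20 nodes
  'e'-branch (ebkbk): 5 nodes
  'g'-branch (gbkeggbb, gebbkkek, gegg, gekke): 20 nodes
  'k'-branch (kbbk, kgeg): 7 nodes
Sum: 52

52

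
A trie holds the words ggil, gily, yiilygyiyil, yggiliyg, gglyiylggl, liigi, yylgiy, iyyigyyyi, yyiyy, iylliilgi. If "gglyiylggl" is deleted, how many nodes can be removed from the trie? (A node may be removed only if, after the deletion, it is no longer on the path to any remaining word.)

8

A node on "gglyiylggl"'s path can go only if nothing else ends at it or branches off below it.
The suffix "lyiylggl" (8 nodes) is used only by "gglyiylggl"; the node for "gg" still has the child "i", so pruning stops there.
Nodes removed: 8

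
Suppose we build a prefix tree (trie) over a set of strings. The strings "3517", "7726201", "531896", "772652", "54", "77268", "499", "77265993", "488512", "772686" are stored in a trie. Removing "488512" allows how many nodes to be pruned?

5

After clearing the end-marker at "488512", prune upward until reaching a node still needed by another word.
The suffix "88512" (5 nodes) is used only by "488512"; the node for "4" still has the child "9", so pruning stops there.
Nodes removed: 5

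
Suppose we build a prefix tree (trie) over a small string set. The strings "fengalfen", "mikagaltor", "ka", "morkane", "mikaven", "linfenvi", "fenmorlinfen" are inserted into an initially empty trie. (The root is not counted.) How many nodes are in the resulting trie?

Trace insertions, counting only characters that open a new branch:
  "fengalfen" → 9 new (f, e, n, g, a, l, f, e, n)
  "mikagaltor" → 10 new (m, i, k, a, g, a, l, t, o, r)
  "ka" → 2 new (k, a)
  "morkane" → prefix "m" already present; 6 new (o, r, k, a, n, e)
  "mikaven" → prefix "mika" already present; 3 new (v, e, n)
  "linfenvi" → 8 new (l, i, n, f, e, n, v, i)
  "fenmorlinfen" → prefix "fen" already present; 9 new (m, o, r, l, i, n, f, e, n)
Total nodes = 9 + 10 + 2 + 6 + 3 + 8 + 9 = 47

47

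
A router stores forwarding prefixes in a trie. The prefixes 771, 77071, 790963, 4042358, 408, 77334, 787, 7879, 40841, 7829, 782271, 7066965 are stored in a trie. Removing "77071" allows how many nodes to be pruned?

3

A node on "77071"'s path can go only if nothing else ends at it or branches off below it.
The suffix "071" (3 nodes) is used only by "77071"; the node for "77" still has the child "1", so pruning stops there.
Nodes removed: 3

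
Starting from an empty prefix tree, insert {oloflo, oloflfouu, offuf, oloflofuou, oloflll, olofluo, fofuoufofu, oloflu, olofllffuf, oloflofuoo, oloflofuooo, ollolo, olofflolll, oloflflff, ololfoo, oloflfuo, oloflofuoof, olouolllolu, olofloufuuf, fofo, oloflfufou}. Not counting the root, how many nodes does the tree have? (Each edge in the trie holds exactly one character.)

75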